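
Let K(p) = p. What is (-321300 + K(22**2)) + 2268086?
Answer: 1947270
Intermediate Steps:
(-321300 + K(22**2)) + 2268086 = (-321300 + 22**2) + 2268086 = (-321300 + 484) + 2268086 = -320816 + 2268086 = 1947270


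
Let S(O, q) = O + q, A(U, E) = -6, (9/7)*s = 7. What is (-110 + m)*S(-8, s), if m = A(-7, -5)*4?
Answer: 3082/9 ≈ 342.44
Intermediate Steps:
s = 49/9 (s = (7/9)*7 = 49/9 ≈ 5.4444)
m = -24 (m = -6*4 = -24)
(-110 + m)*S(-8, s) = (-110 - 24)*(-8 + 49/9) = -134*(-23/9) = 3082/9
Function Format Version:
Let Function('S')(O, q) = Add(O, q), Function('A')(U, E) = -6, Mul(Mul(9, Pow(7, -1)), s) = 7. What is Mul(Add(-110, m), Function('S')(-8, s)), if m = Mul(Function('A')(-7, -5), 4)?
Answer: Rational(3082, 9) ≈ 342.44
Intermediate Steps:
s = Rational(49, 9) (s = Mul(Rational(7, 9), 7) = Rational(49, 9) ≈ 5.4444)
m = -24 (m = Mul(-6, 4) = -24)
Mul(Add(-110, m), Function('S')(-8, s)) = Mul(Add(-110, -24), Add(-8, Rational(49, 9))) = Mul(-134, Rational(-23, 9)) = Rational(3082, 9)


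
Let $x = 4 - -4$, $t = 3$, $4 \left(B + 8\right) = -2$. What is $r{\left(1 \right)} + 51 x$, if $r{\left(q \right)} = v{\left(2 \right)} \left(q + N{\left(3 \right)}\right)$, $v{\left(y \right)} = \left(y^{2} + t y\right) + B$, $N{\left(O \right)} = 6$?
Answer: $\frac{837}{2} \approx 418.5$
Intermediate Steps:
$B = - \frac{17}{2}$ ($B = -8 + \frac{1}{4} \left(-2\right) = -8 - \frac{1}{2} = - \frac{17}{2} \approx -8.5$)
$v{\left(y \right)} = - \frac{17}{2} + y^{2} + 3 y$ ($v{\left(y \right)} = \left(y^{2} + 3 y\right) - \frac{17}{2} = - \frac{17}{2} + y^{2} + 3 y$)
$r{\left(q \right)} = 9 + \frac{3 q}{2}$ ($r{\left(q \right)} = \left(- \frac{17}{2} + 2^{2} + 3 \cdot 2\right) \left(q + 6\right) = \left(- \frac{17}{2} + 4 + 6\right) \left(6 + q\right) = \frac{3 \left(6 + q\right)}{2} = 9 + \frac{3 q}{2}$)
$x = 8$ ($x = 4 + 4 = 8$)
$r{\left(1 \right)} + 51 x = \left(9 + \frac{3}{2} \cdot 1\right) + 51 \cdot 8 = \left(9 + \frac{3}{2}\right) + 408 = \frac{21}{2} + 408 = \frac{837}{2}$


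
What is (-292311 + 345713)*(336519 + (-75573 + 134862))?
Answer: 21136938816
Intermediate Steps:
(-292311 + 345713)*(336519 + (-75573 + 134862)) = 53402*(336519 + 59289) = 53402*395808 = 21136938816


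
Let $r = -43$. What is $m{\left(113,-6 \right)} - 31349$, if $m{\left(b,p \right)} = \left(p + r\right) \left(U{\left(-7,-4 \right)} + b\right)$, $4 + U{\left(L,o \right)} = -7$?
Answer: $-36347$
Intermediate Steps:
$U{\left(L,o \right)} = -11$ ($U{\left(L,o \right)} = -4 - 7 = -11$)
$m{\left(b,p \right)} = \left(-43 + p\right) \left(-11 + b\right)$ ($m{\left(b,p \right)} = \left(p - 43\right) \left(-11 + b\right) = \left(-43 + p\right) \left(-11 + b\right)$)
$m{\left(113,-6 \right)} - 31349 = \left(473 - 4859 - -66 + 113 \left(-6\right)\right) - 31349 = \left(473 - 4859 + 66 - 678\right) - 31349 = -4998 - 31349 = -36347$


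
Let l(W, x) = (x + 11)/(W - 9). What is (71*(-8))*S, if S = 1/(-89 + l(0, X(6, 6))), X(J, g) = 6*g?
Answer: 639/106 ≈ 6.0283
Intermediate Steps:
l(W, x) = (11 + x)/(-9 + W)
S = -9/848 (S = 1/(-89 + (11 + 6*6)/(-9 + 0)) = 1/(-89 + (11 + 36)/(-9)) = 1/(-89 - ⅑*47) = 1/(-89 - 47/9) = 1/(-848/9) = -9/848 ≈ -0.010613)
(71*(-8))*S = (71*(-8))*(-9/848) = -568*(-9/848) = 639/106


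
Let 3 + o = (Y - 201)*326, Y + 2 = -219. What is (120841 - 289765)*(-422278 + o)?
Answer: 94572608172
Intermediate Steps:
Y = -221 (Y = -2 - 219 = -221)
o = -137575 (o = -3 + (-221 - 201)*326 = -3 - 422*326 = -3 - 137572 = -137575)
(120841 - 289765)*(-422278 + o) = (120841 - 289765)*(-422278 - 137575) = -168924*(-559853) = 94572608172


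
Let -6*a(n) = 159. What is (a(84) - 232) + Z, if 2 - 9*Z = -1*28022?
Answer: 51395/18 ≈ 2855.3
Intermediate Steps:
a(n) = -53/2 (a(n) = -⅙*159 = -53/2)
Z = 28024/9 (Z = 2/9 - (-1)*28022/9 = 2/9 - ⅑*(-28022) = 2/9 + 28022/9 = 28024/9 ≈ 3113.8)
(a(84) - 232) + Z = (-53/2 - 232) + 28024/9 = -517/2 + 28024/9 = 51395/18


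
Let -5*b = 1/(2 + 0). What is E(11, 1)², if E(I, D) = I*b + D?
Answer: 1/100 ≈ 0.010000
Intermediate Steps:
b = -⅒ (b = -1/(5*(2 + 0)) = -⅕/2 = -⅕*½ = -⅒ ≈ -0.10000)
E(I, D) = D - I/10 (E(I, D) = I*(-⅒) + D = -I/10 + D = D - I/10)
E(11, 1)² = (1 - ⅒*11)² = (1 - 11/10)² = (-⅒)² = 1/100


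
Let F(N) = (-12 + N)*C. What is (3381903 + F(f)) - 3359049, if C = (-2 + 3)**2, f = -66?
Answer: 22776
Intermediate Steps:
C = 1 (C = 1**2 = 1)
F(N) = -12 + N (F(N) = (-12 + N)*1 = -12 + N)
(3381903 + F(f)) - 3359049 = (3381903 + (-12 - 66)) - 3359049 = (3381903 - 78) - 3359049 = 3381825 - 3359049 = 22776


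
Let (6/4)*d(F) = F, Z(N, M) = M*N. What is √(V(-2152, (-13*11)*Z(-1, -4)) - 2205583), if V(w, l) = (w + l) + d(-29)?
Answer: I*√19874937/3 ≈ 1486.0*I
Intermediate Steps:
d(F) = 2*F/3
V(w, l) = -58/3 + l + w (V(w, l) = (w + l) + (⅔)*(-29) = (l + w) - 58/3 = -58/3 + l + w)
√(V(-2152, (-13*11)*Z(-1, -4)) - 2205583) = √((-58/3 + (-13*11)*(-4*(-1)) - 2152) - 2205583) = √((-58/3 - 143*4 - 2152) - 2205583) = √((-58/3 - 572 - 2152) - 2205583) = √(-8230/3 - 2205583) = √(-6624979/3) = I*√19874937/3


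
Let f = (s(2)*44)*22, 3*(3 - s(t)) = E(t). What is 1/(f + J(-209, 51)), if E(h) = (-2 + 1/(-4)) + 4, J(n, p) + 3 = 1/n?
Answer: 627/1464878 ≈ 0.00042802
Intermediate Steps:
J(n, p) = -3 + 1/n
E(h) = 7/4 (E(h) = (-2 - 1/4) + 4 = -9/4 + 4 = 7/4)
s(t) = 29/12 (s(t) = 3 - 1/3*7/4 = 3 - 7/12 = 29/12)
f = 7018/3 (f = ((29/12)*44)*22 = (319/3)*22 = 7018/3 ≈ 2339.3)
1/(f + J(-209, 51)) = 1/(7018/3 + (-3 + 1/(-209))) = 1/(7018/3 + (-3 - 1/209)) = 1/(7018/3 - 628/209) = 1/(1464878/627) = 627/1464878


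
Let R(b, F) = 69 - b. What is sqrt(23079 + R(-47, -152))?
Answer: sqrt(23195) ≈ 152.30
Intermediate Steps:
sqrt(23079 + R(-47, -152)) = sqrt(23079 + (69 - 1*(-47))) = sqrt(23079 + (69 + 47)) = sqrt(23079 + 116) = sqrt(23195)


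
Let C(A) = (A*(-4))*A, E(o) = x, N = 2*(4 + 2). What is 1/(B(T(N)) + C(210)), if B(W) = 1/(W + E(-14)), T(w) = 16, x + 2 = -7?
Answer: -7/1234799 ≈ -5.6689e-6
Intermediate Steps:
N = 12 (N = 2*6 = 12)
x = -9 (x = -2 - 7 = -9)
E(o) = -9
B(W) = 1/(-9 + W) (B(W) = 1/(W - 9) = 1/(-9 + W))
C(A) = -4*A² (C(A) = (-4*A)*A = -4*A²)
1/(B(T(N)) + C(210)) = 1/(1/(-9 + 16) - 4*210²) = 1/(1/7 - 4*44100) = 1/(⅐ - 176400) = 1/(-1234799/7) = -7/1234799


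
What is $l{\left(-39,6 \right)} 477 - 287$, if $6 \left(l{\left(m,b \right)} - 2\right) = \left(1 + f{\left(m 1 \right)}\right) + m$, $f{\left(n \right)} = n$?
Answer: $- \frac{10909}{2} \approx -5454.5$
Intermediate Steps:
$l{\left(m,b \right)} = \frac{13}{6} + \frac{m}{3}$ ($l{\left(m,b \right)} = 2 + \frac{\left(1 + m 1\right) + m}{6} = 2 + \frac{\left(1 + m\right) + m}{6} = 2 + \frac{1 + 2 m}{6} = 2 + \left(\frac{1}{6} + \frac{m}{3}\right) = \frac{13}{6} + \frac{m}{3}$)
$l{\left(-39,6 \right)} 477 - 287 = \left(\frac{13}{6} + \frac{1}{3} \left(-39\right)\right) 477 - 287 = \left(\frac{13}{6} - 13\right) 477 - 287 = \left(- \frac{65}{6}\right) 477 - 287 = - \frac{10335}{2} - 287 = - \frac{10909}{2}$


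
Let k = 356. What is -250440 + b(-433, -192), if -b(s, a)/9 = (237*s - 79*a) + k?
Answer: 533433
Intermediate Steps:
b(s, a) = -3204 - 2133*s + 711*a (b(s, a) = -9*((237*s - 79*a) + 356) = -9*((-79*a + 237*s) + 356) = -9*(356 - 79*a + 237*s) = -3204 - 2133*s + 711*a)
-250440 + b(-433, -192) = -250440 + (-3204 - 2133*(-433) + 711*(-192)) = -250440 + (-3204 + 923589 - 136512) = -250440 + 783873 = 533433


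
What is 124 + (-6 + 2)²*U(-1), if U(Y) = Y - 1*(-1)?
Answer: 124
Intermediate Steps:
U(Y) = 1 + Y (U(Y) = Y + 1 = 1 + Y)
124 + (-6 + 2)²*U(-1) = 124 + (-6 + 2)²*(1 - 1) = 124 + (-4)²*0 = 124 + 16*0 = 124 + 0 = 124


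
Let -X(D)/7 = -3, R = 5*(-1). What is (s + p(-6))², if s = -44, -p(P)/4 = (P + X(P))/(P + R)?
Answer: 179776/121 ≈ 1485.8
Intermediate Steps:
R = -5
X(D) = 21 (X(D) = -7*(-3) = 21)
p(P) = -4*(21 + P)/(-5 + P) (p(P) = -4*(P + 21)/(P - 5) = -4*(21 + P)/(-5 + P))
(s + p(-6))² = (-44 + 4*(-21 - 1*(-6))/(-5 - 6))² = (-44 + 4*(-21 + 6)/(-11))² = (-44 + 4*(-1/11)*(-15))² = (-44 + 60/11)² = (-424/11)² = 179776/121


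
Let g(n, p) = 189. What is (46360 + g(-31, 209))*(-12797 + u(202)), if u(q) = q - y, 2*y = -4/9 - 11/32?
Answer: -337689394657/576 ≈ -5.8627e+8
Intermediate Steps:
y = -227/576 (y = (-4/9 - 11/32)/2 = (1/2)*(-227/288) = -227/576 ≈ -0.39410)
u(q) = 227/576 + q (u(q) = q - 1*(-227/576) = q + 227/576 = 227/576 + q)
(46360 + g(-31, 209))*(-12797 + u(202)) = (46360 + 189)*(-12797 + (227/576 + 202)) = 46549*(-12797 + 116579/576) = 46549*(-7254493/576) = -337689394657/576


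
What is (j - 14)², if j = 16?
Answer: 4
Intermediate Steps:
(j - 14)² = (16 - 14)² = 2² = 4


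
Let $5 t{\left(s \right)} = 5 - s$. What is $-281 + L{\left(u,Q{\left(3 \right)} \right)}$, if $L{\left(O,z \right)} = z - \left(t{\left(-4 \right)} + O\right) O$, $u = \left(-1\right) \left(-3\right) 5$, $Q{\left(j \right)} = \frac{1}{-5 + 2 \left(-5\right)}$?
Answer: $- \frac{7996}{15} \approx -533.07$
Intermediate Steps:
$t{\left(s \right)} = 1 - \frac{s}{5}$ ($t{\left(s \right)} = \frac{5 - s}{5} = 1 - \frac{s}{5}$)
$Q{\left(j \right)} = - \frac{1}{15}$ ($Q{\left(j \right)} = \frac{1}{-5 - 10} = \frac{1}{-15} = - \frac{1}{15}$)
$u = 15$ ($u = 3 \cdot 5 = 15$)
$L{\left(O,z \right)} = z - O \left(\frac{9}{5} + O\right)$ ($L{\left(O,z \right)} = z - \left(\left(1 - - \frac{4}{5}\right) + O\right) O = z - \left(\left(1 + \frac{4}{5}\right) + O\right) O = z - \left(\frac{9}{5} + O\right) O = z - O \left(\frac{9}{5} + O\right)$)
$-281 + L{\left(u,Q{\left(3 \right)} \right)} = -281 - \frac{3781}{15} = - \frac{7996}{15}$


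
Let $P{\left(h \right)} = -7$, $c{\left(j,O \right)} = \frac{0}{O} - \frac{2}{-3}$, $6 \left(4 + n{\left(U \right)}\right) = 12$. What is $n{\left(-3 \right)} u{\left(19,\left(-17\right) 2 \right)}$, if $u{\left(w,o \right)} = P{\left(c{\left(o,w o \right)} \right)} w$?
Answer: $266$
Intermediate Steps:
$n{\left(U \right)} = -2$ ($n{\left(U \right)} = -4 + \frac{1}{6} \cdot 12 = -4 + 2 = -2$)
$c{\left(j,O \right)} = \frac{2}{3}$ ($c{\left(j,O \right)} = 0 - - \frac{2}{3} = 0 + \frac{2}{3} = \frac{2}{3}$)
$u{\left(w,o \right)} = - 7 w$
$n{\left(-3 \right)} u{\left(19,\left(-17\right) 2 \right)} = - 2 \left(\left(-7\right) 19\right) = \left(-2\right) \left(-133\right) = 266$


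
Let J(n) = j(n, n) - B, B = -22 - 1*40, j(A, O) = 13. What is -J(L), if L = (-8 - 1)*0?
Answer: -75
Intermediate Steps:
L = 0 (L = -9*0 = 0)
B = -62 (B = -22 - 40 = -62)
J(n) = 75 (J(n) = 13 - 1*(-62) = 13 + 62 = 75)
-J(L) = -1*75 = -75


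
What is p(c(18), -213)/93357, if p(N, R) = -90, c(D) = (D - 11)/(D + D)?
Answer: -10/10373 ≈ -0.00096404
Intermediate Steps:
c(D) = (-11 + D)/(2*D) (c(D) = (-11 + D)/((2*D)) = (-11 + D)*(1/(2*D)) = (-11 + D)/(2*D))
p(c(18), -213)/93357 = -90/93357 = -90*1/93357 = -10/10373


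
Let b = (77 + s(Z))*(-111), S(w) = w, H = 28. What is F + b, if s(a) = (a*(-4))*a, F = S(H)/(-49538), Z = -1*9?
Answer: 679091659/24769 ≈ 27417.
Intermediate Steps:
Z = -9
F = -14/24769 (F = 28/(-49538) = 28*(-1/49538) = -14/24769 ≈ -0.00056522)
s(a) = -4*a² (s(a) = (-4*a)*a = -4*a²)
b = 27417 (b = (77 - 4*(-9)²)*(-111) = (77 - 4*81)*(-111) = (77 - 324)*(-111) = -247*(-111) = 27417)
F + b = -14/24769 + 27417 = 679091659/24769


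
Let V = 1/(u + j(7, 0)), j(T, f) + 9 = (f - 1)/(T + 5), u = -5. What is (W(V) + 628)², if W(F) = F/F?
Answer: 395641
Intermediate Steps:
j(T, f) = -9 + (-1 + f)/(5 + T) (j(T, f) = -9 + (f - 1)/(T + 5) = -9 + (-1 + f)/(5 + T))
V = -12/169 (V = 1/(-5 + (-46 + 0 - 9*7)/(5 + 7)) = 1/(-5 + (-46 + 0 - 63)/12) = 1/(-5 + (1/12)*(-109)) = 1/(-5 - 109/12) = 1/(-169/12) = -12/169 ≈ -0.071006)
W(F) = 1
(W(V) + 628)² = (1 + 628)² = 629² = 395641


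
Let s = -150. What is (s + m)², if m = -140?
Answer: 84100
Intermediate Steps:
(s + m)² = (-150 - 140)² = (-290)² = 84100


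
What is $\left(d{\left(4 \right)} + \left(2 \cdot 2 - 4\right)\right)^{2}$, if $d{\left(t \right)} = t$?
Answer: $16$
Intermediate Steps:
$\left(d{\left(4 \right)} + \left(2 \cdot 2 - 4\right)\right)^{2} = \left(4 + \left(2 \cdot 2 - 4\right)\right)^{2} = \left(4 + \left(4 - 4\right)\right)^{2} = \left(4 + 0\right)^{2} = 4^{2} = 16$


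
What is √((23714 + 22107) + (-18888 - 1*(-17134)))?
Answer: √44067 ≈ 209.92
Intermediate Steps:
√((23714 + 22107) + (-18888 - 1*(-17134))) = √(45821 + (-18888 + 17134)) = √(45821 - 1754) = √44067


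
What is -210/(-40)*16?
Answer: 84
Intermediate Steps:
-210/(-40)*16 = -210*(-1)/40*16 = -5*(-21/20)*16 = (21/4)*16 = 84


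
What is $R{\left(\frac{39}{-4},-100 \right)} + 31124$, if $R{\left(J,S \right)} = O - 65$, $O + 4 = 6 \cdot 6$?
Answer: $31091$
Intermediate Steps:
$O = 32$ ($O = -4 + 6 \cdot 6 = -4 + 36 = 32$)
$R{\left(J,S \right)} = -33$ ($R{\left(J,S \right)} = 32 - 65 = -33$)
$R{\left(\frac{39}{-4},-100 \right)} + 31124 = -33 + 31124 = 31091$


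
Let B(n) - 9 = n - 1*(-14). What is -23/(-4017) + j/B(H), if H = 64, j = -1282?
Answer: -571977/38831 ≈ -14.730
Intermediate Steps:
B(n) = 23 + n (B(n) = 9 + (n - 1*(-14)) = 9 + (n + 14) = 9 + (14 + n) = 23 + n)
-23/(-4017) + j/B(H) = -23/(-4017) - 1282/(23 + 64) = -23*(-1/4017) - 1282/87 = 23/4017 - 1282*1/87 = 23/4017 - 1282/87 = -571977/38831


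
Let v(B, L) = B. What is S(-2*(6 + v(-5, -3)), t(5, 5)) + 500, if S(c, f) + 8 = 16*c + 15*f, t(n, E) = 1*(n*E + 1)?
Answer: 850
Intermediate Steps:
t(n, E) = 1 + E*n (t(n, E) = 1*(E*n + 1) = 1*(1 + E*n) = 1 + E*n)
S(c, f) = -8 + 15*f + 16*c (S(c, f) = -8 + (16*c + 15*f) = -8 + (15*f + 16*c) = -8 + 15*f + 16*c)
S(-2*(6 + v(-5, -3)), t(5, 5)) + 500 = (-8 + 15*(1 + 5*5) + 16*(-2*(6 - 5))) + 500 = (-8 + 15*(1 + 25) + 16*(-2*1)) + 500 = (-8 + 15*26 + 16*(-2)) + 500 = (-8 + 390 - 32) + 500 = 350 + 500 = 850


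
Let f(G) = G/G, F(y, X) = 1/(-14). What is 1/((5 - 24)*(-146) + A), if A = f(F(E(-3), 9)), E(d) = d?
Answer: 1/2775 ≈ 0.00036036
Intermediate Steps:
F(y, X) = -1/14
f(G) = 1
A = 1
1/((5 - 24)*(-146) + A) = 1/((5 - 24)*(-146) + 1) = 1/(-19*(-146) + 1) = 1/(2774 + 1) = 1/2775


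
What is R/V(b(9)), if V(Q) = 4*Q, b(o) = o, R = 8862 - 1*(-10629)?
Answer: 6497/12 ≈ 541.42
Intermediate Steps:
R = 19491 (R = 8862 + 10629 = 19491)
R/V(b(9)) = 19491/((4*9)) = 19491/36 = 19491*(1/36) = 6497/12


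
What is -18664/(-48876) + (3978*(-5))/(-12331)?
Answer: 300572356/150672489 ≈ 1.9949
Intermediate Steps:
-18664/(-48876) + (3978*(-5))/(-12331) = -18664*(-1/48876) - 19890*(-1/12331) = 4666/12219 + 19890/12331 = 300572356/150672489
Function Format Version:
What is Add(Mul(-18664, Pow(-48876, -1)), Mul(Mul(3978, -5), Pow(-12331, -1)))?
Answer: Rational(300572356, 150672489) ≈ 1.9949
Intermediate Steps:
Add(Mul(-18664, Pow(-48876, -1)), Mul(Mul(3978, -5), Pow(-12331, -1))) = Add(Mul(-18664, Rational(-1, 48876)), Mul(-19890, Rational(-1, 12331))) = Add(Rational(4666, 12219), Rational(19890, 12331)) = Rational(300572356, 150672489)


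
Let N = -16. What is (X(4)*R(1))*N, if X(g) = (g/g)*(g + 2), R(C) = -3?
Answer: 288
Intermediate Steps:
X(g) = 2 + g (X(g) = 1*(2 + g) = 2 + g)
(X(4)*R(1))*N = ((2 + 4)*(-3))*(-16) = (6*(-3))*(-16) = -18*(-16) = 288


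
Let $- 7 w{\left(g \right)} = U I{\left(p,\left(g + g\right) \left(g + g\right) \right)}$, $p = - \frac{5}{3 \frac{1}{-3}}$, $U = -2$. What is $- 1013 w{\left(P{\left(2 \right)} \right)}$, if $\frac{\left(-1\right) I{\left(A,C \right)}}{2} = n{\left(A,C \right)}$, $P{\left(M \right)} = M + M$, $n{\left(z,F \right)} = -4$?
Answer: $- \frac{16208}{7} \approx -2315.4$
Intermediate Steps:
$P{\left(M \right)} = 2 M$
$p = 5$ ($p = - \frac{5}{3 \left(- \frac{1}{3}\right)} = - \frac{5}{-1} = \left(-5\right) \left(-1\right) = 5$)
$I{\left(A,C \right)} = 8$ ($I{\left(A,C \right)} = \left(-2\right) \left(-4\right) = 8$)
$w{\left(g \right)} = \frac{16}{7}$ ($w{\left(g \right)} = - \frac{\left(-2\right) 8}{7} = \left(- \frac{1}{7}\right) \left(-16\right) = \frac{16}{7}$)
$- 1013 w{\left(P{\left(2 \right)} \right)} = \left(-1013\right) \frac{16}{7} = - \frac{16208}{7}$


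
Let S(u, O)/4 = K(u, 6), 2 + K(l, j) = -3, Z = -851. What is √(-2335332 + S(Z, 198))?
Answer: 2*I*√583838 ≈ 1528.2*I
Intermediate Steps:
K(l, j) = -5 (K(l, j) = -2 - 3 = -5)
S(u, O) = -20 (S(u, O) = 4*(-5) = -20)
√(-2335332 + S(Z, 198)) = √(-2335332 - 20) = √(-2335352) = 2*I*√583838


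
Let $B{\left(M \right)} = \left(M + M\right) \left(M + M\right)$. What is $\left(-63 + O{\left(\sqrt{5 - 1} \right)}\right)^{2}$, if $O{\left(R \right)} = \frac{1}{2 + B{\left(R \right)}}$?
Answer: $\frac{1283689}{324} \approx 3962.0$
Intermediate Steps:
$B{\left(M \right)} = 4 M^{2}$ ($B{\left(M \right)} = 2 M 2 M = 4 M^{2}$)
$O{\left(R \right)} = \frac{1}{2 + 4 R^{2}}$
$\left(-63 + O{\left(\sqrt{5 - 1} \right)}\right)^{2} = \left(-63 + \frac{1}{2 \left(1 + 2 \left(\sqrt{5 - 1}\right)^{2}\right)}\right)^{2} = \left(-63 + \frac{1}{2 \left(1 + 2 \left(\sqrt{4}\right)^{2}\right)}\right)^{2} = \left(-63 + \frac{1}{2 \left(1 + 2 \cdot 2^{2}\right)}\right)^{2} = \left(-63 + \frac{1}{2 \left(1 + 2 \cdot 4\right)}\right)^{2} = \left(-63 + \frac{1}{2 \left(1 + 8\right)}\right)^{2} = \left(-63 + \frac{1}{2 \cdot 9}\right)^{2} = \left(-63 + \frac{1}{2} \cdot \frac{1}{9}\right)^{2} = \left(-63 + \frac{1}{18}\right)^{2} = \left(- \frac{1133}{18}\right)^{2} = \frac{1283689}{324}$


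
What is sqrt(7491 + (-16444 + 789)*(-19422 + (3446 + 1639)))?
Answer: sqrt(224453226) ≈ 14982.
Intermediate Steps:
sqrt(7491 + (-16444 + 789)*(-19422 + (3446 + 1639))) = sqrt(7491 - 15655*(-19422 + 5085)) = sqrt(7491 - 15655*(-14337)) = sqrt(7491 + 224445735) = sqrt(224453226)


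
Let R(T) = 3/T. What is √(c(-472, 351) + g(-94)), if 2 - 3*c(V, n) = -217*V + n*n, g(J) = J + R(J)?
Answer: I*√5988292278/282 ≈ 274.41*I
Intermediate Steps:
g(J) = J + 3/J
c(V, n) = ⅔ - n²/3 + 217*V/3 (c(V, n) = ⅔ - (-217*V + n*n)/3 = ⅔ - (-217*V + n²)/3 = ⅔ - (n² - 217*V)/3 = ⅔ + (-n²/3 + 217*V/3) = ⅔ - n²/3 + 217*V/3)
√(c(-472, 351) + g(-94)) = √((⅔ - ⅓*351² + (217/3)*(-472)) + (-94 + 3/(-94))) = √((⅔ - ⅓*123201 - 102424/3) + (-94 + 3*(-1/94))) = √((⅔ - 41067 - 102424/3) + (-94 - 3/94)) = √(-225623/3 - 8839/94) = √(-21235079/282) = I*√5988292278/282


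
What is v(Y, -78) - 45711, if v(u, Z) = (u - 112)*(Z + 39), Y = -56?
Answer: -39159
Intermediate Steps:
v(u, Z) = (-112 + u)*(39 + Z)
v(Y, -78) - 45711 = (-4368 - 112*(-78) + 39*(-56) - 78*(-56)) - 45711 = (-4368 + 8736 - 2184 + 4368) - 45711 = 6552 - 45711 = -39159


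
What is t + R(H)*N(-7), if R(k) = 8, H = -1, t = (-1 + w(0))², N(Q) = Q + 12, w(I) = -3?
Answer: 56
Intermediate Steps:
N(Q) = 12 + Q
t = 16 (t = (-1 - 3)² = (-4)² = 16)
t + R(H)*N(-7) = 16 + 8*(12 - 7) = 16 + 8*5 = 16 + 40 = 56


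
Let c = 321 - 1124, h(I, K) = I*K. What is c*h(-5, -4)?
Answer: -16060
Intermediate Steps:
c = -803
c*h(-5, -4) = -(-4015)*(-4) = -803*20 = -16060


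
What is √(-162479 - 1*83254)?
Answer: I*√245733 ≈ 495.71*I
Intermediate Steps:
√(-162479 - 1*83254) = √(-162479 - 83254) = √(-245733) = I*√245733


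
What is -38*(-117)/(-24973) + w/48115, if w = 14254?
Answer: 10926604/92428915 ≈ 0.11822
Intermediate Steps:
-38*(-117)/(-24973) + w/48115 = -38*(-117)/(-24973) + 14254/48115 = 4446*(-1/24973) + 14254*(1/48115) = -342/1921 + 14254/48115 = 10926604/92428915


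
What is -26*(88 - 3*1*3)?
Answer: -2054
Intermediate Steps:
-26*(88 - 3*1*3) = -26*(88 - 3*3) = -26*(88 - 9) = -26*79 = -2054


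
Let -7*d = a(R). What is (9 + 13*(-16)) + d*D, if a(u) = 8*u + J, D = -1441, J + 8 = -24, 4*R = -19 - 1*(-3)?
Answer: -93617/7 ≈ -13374.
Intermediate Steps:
R = -4 (R = (-19 - 1*(-3))/4 = (-19 + 3)/4 = (¼)*(-16) = -4)
J = -32 (J = -8 - 24 = -32)
a(u) = -32 + 8*u (a(u) = 8*u - 32 = -32 + 8*u)
d = 64/7 (d = -(-32 + 8*(-4))/7 = -(-32 - 32)/7 = -⅐*(-64) = 64/7 ≈ 9.1429)
(9 + 13*(-16)) + d*D = (9 + 13*(-16)) + (64/7)*(-1441) = (9 - 208) - 92224/7 = -199 - 92224/7 = -93617/7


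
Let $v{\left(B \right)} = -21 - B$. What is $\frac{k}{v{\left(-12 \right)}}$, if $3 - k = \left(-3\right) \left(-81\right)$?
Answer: $\frac{80}{3} \approx 26.667$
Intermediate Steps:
$k = -240$ ($k = 3 - \left(-3\right) \left(-81\right) = 3 - 243 = -240$)
$\frac{k}{v{\left(-12 \right)}} = - \frac{240}{-21 - -12} = - \frac{240}{-21 + 12} = - \frac{240}{-9} = \left(-240\right) \left(- \frac{1}{9}\right) = \frac{80}{3}$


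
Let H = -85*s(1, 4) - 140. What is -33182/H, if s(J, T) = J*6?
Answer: 16591/325 ≈ 51.049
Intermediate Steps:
s(J, T) = 6*J
H = -650 (H = -510 - 140 = -650)
-33182/H = -33182/(-650) = -33182*(-1/650) = 16591/325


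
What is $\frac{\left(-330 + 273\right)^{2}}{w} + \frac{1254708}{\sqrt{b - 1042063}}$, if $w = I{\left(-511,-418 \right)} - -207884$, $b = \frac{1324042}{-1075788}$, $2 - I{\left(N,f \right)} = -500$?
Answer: $\frac{361}{23154} - \frac{3764124 i \sqrt{33500044137801738}}{560520097343} \approx 0.015591 - 1229.1 i$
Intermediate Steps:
$I{\left(N,f \right)} = 502$ ($I{\left(N,f \right)} = 2 - -500 = 2 + 500 = 502$)
$b = - \frac{662021}{537894}$ ($b = 1324042 \left(- \frac{1}{1075788}\right) = - \frac{662021}{537894} \approx -1.2308$)
$w = 208386$ ($w = 502 - -207884 = 502 + 207884 = 208386$)
$\frac{\left(-330 + 273\right)^{2}}{w} + \frac{1254708}{\sqrt{b - 1042063}} = \frac{\left(-330 + 273\right)^{2}}{208386} + \frac{1254708}{\sqrt{- \frac{662021}{537894} - 1042063}} = \left(-57\right)^{2} \cdot \frac{1}{208386} + \frac{1254708}{\sqrt{- \frac{560520097343}{537894}}} = 3249 \cdot \frac{1}{208386} + \frac{1254708}{\frac{1}{179298} i \sqrt{33500044137801738}} = \frac{361}{23154} + 1254708 \left(- \frac{3 i \sqrt{33500044137801738}}{560520097343}\right) = \frac{361}{23154} - \frac{3764124 i \sqrt{33500044137801738}}{560520097343}$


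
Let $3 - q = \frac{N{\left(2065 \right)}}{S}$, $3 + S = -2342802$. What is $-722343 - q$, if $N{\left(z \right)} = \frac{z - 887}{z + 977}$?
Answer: $- \frac{2574012363026719}{3563406405} \approx -7.2235 \cdot 10^{5}$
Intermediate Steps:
$S = -2342805$ ($S = -3 - 2342802 = -2342805$)
$N{\left(z \right)} = \frac{-887 + z}{977 + z}$
$q = \frac{10690219804}{3563406405}$ ($q = 3 - \frac{\frac{1}{977 + 2065} \left(-887 + 2065\right)}{-2342805} = 3 - \frac{1}{3042} \cdot 1178 \left(- \frac{1}{2342805}\right) = 3 - \frac{589}{1521} \left(- \frac{1}{2342805}\right) = 3 - - \frac{589}{3563406405} = 3 + \frac{589}{3563406405} = \frac{10690219804}{3563406405} \approx 3.0$)
$-722343 - q = -722343 - \frac{10690219804}{3563406405} = - \frac{2574012363026719}{3563406405}$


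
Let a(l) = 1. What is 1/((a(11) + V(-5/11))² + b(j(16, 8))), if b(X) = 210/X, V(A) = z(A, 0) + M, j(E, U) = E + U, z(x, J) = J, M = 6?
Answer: 4/231 ≈ 0.017316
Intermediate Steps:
V(A) = 6 (V(A) = 0 + 6 = 6)
1/((a(11) + V(-5/11))² + b(j(16, 8))) = 1/((1 + 6)² + 210/(16 + 8)) = 1/(7² + 210/24) = 1/(49 + 210*(1/24)) = 1/(49 + 35/4) = 1/(231/4) = 4/231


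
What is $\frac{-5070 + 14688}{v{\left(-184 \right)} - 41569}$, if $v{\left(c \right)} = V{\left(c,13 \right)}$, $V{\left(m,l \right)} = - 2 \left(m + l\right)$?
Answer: $- \frac{9618}{41227} \approx -0.23329$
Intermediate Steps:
$V{\left(m,l \right)} = - 2 l - 2 m$ ($V{\left(m,l \right)} = - 2 \left(l + m\right) = - 2 l - 2 m$)
$v{\left(c \right)} = -26 - 2 c$ ($v{\left(c \right)} = \left(-2\right) 13 - 2 c = -26 - 2 c$)
$\frac{-5070 + 14688}{v{\left(-184 \right)} - 41569} = \frac{-5070 + 14688}{\left(-26 - -368\right) - 41569} = \frac{9618}{\left(-26 + 368\right) - 41569} = \frac{9618}{342 - 41569} = \frac{9618}{-41227} = 9618 \left(- \frac{1}{41227}\right) = - \frac{9618}{41227}$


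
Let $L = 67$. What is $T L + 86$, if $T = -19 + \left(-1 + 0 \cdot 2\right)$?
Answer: $-1254$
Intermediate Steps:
$T = -20$ ($T = -19 + \left(-1 + 0\right) = -19 - 1 = -20$)
$T L + 86 = \left(-20\right) 67 + 86 = -1340 + 86 = -1254$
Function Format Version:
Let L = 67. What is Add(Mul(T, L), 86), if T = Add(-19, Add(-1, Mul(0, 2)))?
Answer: -1254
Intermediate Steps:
T = -20 (T = Add(-19, Add(-1, 0)) = Add(-19, -1) = -20)
Add(Mul(T, L), 86) = Add(Mul(-20, 67), 86) = Add(-1340, 86) = -1254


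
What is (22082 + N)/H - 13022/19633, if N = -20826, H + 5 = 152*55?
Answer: -84139762/164033715 ≈ -0.51294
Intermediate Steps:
H = 8355 (H = -5 + 152*55 = -5 + 8360 = 8355)
(22082 + N)/H - 13022/19633 = (22082 - 20826)/8355 - 13022/19633 = 1256*(1/8355) - 13022*1/19633 = 1256/8355 - 13022/19633 = -84139762/164033715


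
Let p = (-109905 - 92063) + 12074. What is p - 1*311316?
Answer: -501210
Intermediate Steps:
p = -189894 (p = -201968 + 12074 = -189894)
p - 1*311316 = -189894 - 1*311316 = -189894 - 311316 = -501210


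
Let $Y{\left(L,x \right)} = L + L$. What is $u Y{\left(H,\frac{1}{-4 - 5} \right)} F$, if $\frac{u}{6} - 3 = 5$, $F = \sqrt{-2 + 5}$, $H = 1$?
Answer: $96 \sqrt{3} \approx 166.28$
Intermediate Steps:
$F = \sqrt{3} \approx 1.732$
$u = 48$ ($u = 18 + 6 \cdot 5 = 18 + 30 = 48$)
$Y{\left(L,x \right)} = 2 L$
$u Y{\left(H,\frac{1}{-4 - 5} \right)} F = 48 \cdot 2 \cdot 1 \sqrt{3} = 48 \cdot 2 \sqrt{3} = 96 \sqrt{3}$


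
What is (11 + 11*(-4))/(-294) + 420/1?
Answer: 41171/98 ≈ 420.11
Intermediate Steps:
(11 + 11*(-4))/(-294) + 420/1 = (11 - 44)*(-1/294) + 420*1 = -33*(-1/294) + 420 = 11/98 + 420 = 41171/98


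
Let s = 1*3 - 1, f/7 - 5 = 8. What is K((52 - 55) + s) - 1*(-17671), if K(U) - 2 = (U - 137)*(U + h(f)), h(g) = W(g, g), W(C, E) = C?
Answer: 5253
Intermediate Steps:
f = 91 (f = 35 + 7*8 = 35 + 56 = 91)
h(g) = g
s = 2 (s = 3 - 1 = 2)
K(U) = 2 + (-137 + U)*(91 + U) (K(U) = 2 + (U - 137)*(U + 91) = 2 + (-137 + U)*(91 + U))
K((52 - 55) + s) - 1*(-17671) = (-12465 + ((52 - 55) + 2)² - 46*((52 - 55) + 2)) - 1*(-17671) = (-12465 + (-3 + 2)² - 46*(-3 + 2)) + 17671 = (-12465 + (-1)² - 46*(-1)) + 17671 = (-12465 + 1 + 46) + 17671 = -12418 + 17671 = 5253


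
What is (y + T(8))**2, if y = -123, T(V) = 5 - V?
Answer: 15876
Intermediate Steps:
(y + T(8))**2 = (-123 + (5 - 1*8))**2 = (-123 + (5 - 8))**2 = (-123 - 3)**2 = (-126)**2 = 15876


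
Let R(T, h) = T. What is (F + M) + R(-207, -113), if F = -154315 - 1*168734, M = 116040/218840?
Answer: -1768530675/5471 ≈ -3.2326e+5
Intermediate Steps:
M = 2901/5471 (M = 116040*(1/218840) = 2901/5471 ≈ 0.53025)
F = -323049 (F = -154315 - 168734 = -323049)
(F + M) + R(-207, -113) = (-323049 + 2901/5471) - 207 = -1767398178/5471 - 207 = -1768530675/5471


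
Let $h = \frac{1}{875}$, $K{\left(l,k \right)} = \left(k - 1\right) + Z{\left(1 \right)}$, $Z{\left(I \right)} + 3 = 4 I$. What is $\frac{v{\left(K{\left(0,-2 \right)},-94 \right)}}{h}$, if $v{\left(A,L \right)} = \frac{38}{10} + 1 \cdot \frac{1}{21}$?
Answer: $\frac{10100}{3} \approx 3366.7$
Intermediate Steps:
$Z{\left(I \right)} = -3 + 4 I$
$K{\left(l,k \right)} = k$ ($K{\left(l,k \right)} = \left(k - 1\right) + \left(-3 + 4 \cdot 1\right) = \left(-1 + k\right) + \left(-3 + 4\right) = \left(-1 + k\right) + 1 = k$)
$v{\left(A,L \right)} = \frac{404}{105}$ ($v{\left(A,L \right)} = 38 \cdot \frac{1}{10} + 1 \cdot \frac{1}{21} = \frac{19}{5} + \frac{1}{21} = \frac{404}{105}$)
$h = \frac{1}{875} \approx 0.0011429$
$\frac{v{\left(K{\left(0,-2 \right)},-94 \right)}}{h} = \frac{404 \frac{1}{\frac{1}{875}}}{105} = \frac{404}{105} \cdot 875 = \frac{10100}{3}$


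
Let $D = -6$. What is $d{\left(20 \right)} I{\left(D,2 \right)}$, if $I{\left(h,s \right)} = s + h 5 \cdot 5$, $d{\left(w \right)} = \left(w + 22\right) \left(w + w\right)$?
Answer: $-248640$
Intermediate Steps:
$d{\left(w \right)} = 2 w \left(22 + w\right)$ ($d{\left(w \right)} = \left(22 + w\right) 2 w = 2 w \left(22 + w\right)$)
$I{\left(h,s \right)} = s + 25 h$ ($I{\left(h,s \right)} = s + 5 h 5 = s + 25 h$)
$d{\left(20 \right)} I{\left(D,2 \right)} = 2 \cdot 20 \left(22 + 20\right) \left(2 + 25 \left(-6\right)\right) = 2 \cdot 20 \cdot 42 \left(2 - 150\right) = 1680 \left(-148\right) = -248640$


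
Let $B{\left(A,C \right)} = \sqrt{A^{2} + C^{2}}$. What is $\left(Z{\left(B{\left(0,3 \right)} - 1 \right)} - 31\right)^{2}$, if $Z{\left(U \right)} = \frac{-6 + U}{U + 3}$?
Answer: $\frac{25281}{25} \approx 1011.2$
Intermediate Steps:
$Z{\left(U \right)} = \frac{-6 + U}{3 + U}$
$\left(Z{\left(B{\left(0,3 \right)} - 1 \right)} - 31\right)^{2} = \left(\frac{-6 - \left(1 - \sqrt{0^{2} + 3^{2}}\right)}{3 - \left(1 - \sqrt{0^{2} + 3^{2}}\right)} - 31\right)^{2} = \left(\frac{-6 - \left(1 - \sqrt{0 + 9}\right)}{3 - \left(1 - \sqrt{0 + 9}\right)} - 31\right)^{2} = \left(\frac{-6 - \left(1 - \sqrt{9}\right)}{3 - \left(1 - \sqrt{9}\right)} - 31\right)^{2} = \left(\frac{-6 + \left(3 - 1\right)}{3 + \left(3 - 1\right)} - 31\right)^{2} = \left(\frac{-6 + 2}{3 + 2} - 31\right)^{2} = \left(\frac{1}{5} \left(-4\right) - 31\right)^{2} = \left(- \frac{4}{5} - 31\right)^{2} = \left(- \frac{159}{5}\right)^{2} = \frac{25281}{25}$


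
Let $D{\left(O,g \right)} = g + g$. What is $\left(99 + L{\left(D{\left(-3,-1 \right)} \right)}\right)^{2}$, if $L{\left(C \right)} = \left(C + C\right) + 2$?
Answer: $9409$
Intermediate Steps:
$D{\left(O,g \right)} = 2 g$
$L{\left(C \right)} = 2 + 2 C$ ($L{\left(C \right)} = 2 C + 2 = 2 + 2 C$)
$\left(99 + L{\left(D{\left(-3,-1 \right)} \right)}\right)^{2} = \left(99 + \left(2 + 2 \cdot 2 \left(-1\right)\right)\right)^{2} = \left(99 + \left(2 + 2 \left(-2\right)\right)\right)^{2} = \left(99 + \left(2 - 4\right)\right)^{2} = \left(99 - 2\right)^{2} = 97^{2} = 9409$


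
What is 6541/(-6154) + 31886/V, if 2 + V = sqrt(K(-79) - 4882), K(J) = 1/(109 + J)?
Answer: -12732359879/902047166 - 31886*I*sqrt(4393770)/146579 ≈ -14.115 - 455.98*I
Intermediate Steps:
V = -2 + I*sqrt(4393770)/30 (V = -2 + sqrt(1/(109 - 79) - 4882) = -2 + sqrt(1/30 - 4882) = -2 + sqrt(-146459/30) = -2 + I*sqrt(4393770)/30 ≈ -2.0 + 69.871*I)
6541/(-6154) + 31886/V = 6541/(-6154) + 31886/(-2 + I*sqrt(4393770)/30) = 6541*(-1/6154) + 31886/(-2 + I*sqrt(4393770)/30) = -6541/6154 + 31886/(-2 + I*sqrt(4393770)/30)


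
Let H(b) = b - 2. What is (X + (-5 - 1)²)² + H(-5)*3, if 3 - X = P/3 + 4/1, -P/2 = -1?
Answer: 10420/9 ≈ 1157.8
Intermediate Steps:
H(b) = -2 + b
P = 2 (P = -2*(-1) = 2)
X = -5/3 (X = 3 - (2/3 + 4/1) = 3 - (2*(⅓) + 4*1) = 3 - (⅔ + 4) = 3 - 1*14/3 = 3 - 14/3 = -5/3 ≈ -1.6667)
(X + (-5 - 1)²)² + H(-5)*3 = (-5/3 + (-5 - 1)²)² + (-2 - 5)*3 = (-5/3 + (-6)²)² - 7*3 = (-5/3 + 36)² - 21 = (103/3)² - 21 = 10609/9 - 21 = 10420/9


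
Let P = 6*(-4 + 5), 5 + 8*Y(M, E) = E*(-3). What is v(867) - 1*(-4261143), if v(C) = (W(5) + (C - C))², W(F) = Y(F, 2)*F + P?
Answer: 272713201/64 ≈ 4.2611e+6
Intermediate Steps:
Y(M, E) = -5/8 - 3*E/8 (Y(M, E) = -5/8 + (E*(-3))/8 = -5/8 + (-3*E)/8 = -5/8 - 3*E/8)
P = 6 (P = 6*1 = 6)
W(F) = 6 - 11*F/8 (W(F) = (-5/8 - 3/8*2)*F + 6 = (-5/8 - ¾)*F + 6 = -11*F/8 + 6 = 6 - 11*F/8)
v(C) = 49/64 (v(C) = ((6 - 11/8*5) + (C - C))² = ((6 - 55/8) + 0)² = (-7/8 + 0)² = (-7/8)² = 49/64)
v(867) - 1*(-4261143) = 49/64 - 1*(-4261143) = 49/64 + 4261143 = 272713201/64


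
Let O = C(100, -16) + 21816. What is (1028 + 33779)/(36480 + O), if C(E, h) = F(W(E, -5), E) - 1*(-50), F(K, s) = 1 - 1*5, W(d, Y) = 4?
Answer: 34807/58342 ≈ 0.59660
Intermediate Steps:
F(K, s) = -4 (F(K, s) = 1 - 5 = -4)
C(E, h) = 46 (C(E, h) = -4 - 1*(-50) = -4 + 50 = 46)
O = 21862 (O = 46 + 21816 = 21862)
(1028 + 33779)/(36480 + O) = (1028 + 33779)/(36480 + 21862) = 34807/58342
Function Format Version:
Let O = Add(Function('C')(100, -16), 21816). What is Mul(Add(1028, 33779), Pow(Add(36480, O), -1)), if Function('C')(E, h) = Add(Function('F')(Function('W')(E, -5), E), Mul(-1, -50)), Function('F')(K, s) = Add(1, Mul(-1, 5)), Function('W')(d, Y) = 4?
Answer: Rational(34807, 58342) ≈ 0.59660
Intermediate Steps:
Function('F')(K, s) = -4 (Function('F')(K, s) = Add(1, -5) = -4)
Function('C')(E, h) = 46 (Function('C')(E, h) = Add(-4, Mul(-1, -50)) = Add(-4, 50) = 46)
O = 21862 (O = Add(46, 21816) = 21862)
Mul(Add(1028, 33779), Pow(Add(36480, O), -1)) = Mul(Add(1028, 33779), Pow(Add(36480, 21862), -1)) = Mul(34807, Pow(58342, -1)) = Mul(34807, Rational(1, 58342)) = Rational(34807, 58342)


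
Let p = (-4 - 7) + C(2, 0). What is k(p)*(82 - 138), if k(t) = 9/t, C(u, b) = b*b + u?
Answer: 56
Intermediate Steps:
C(u, b) = u + b² (C(u, b) = b² + u = u + b²)
p = -9 (p = (-4 - 7) + (2 + 0²) = -11 + (2 + 0) = -11 + 2 = -9)
k(p)*(82 - 138) = (9/(-9))*(82 - 138) = (9*(-⅑))*(-56) = -1*(-56) = 56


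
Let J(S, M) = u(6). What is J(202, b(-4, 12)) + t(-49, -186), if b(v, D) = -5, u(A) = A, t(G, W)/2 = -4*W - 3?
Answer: 1488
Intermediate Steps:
t(G, W) = -6 - 8*W (t(G, W) = 2*(-4*W - 3) = 2*(-3 - 4*W) = -6 - 8*W)
J(S, M) = 6
J(202, b(-4, 12)) + t(-49, -186) = 6 + (-6 - 8*(-186)) = 6 + (-6 + 1488) = 6 + 1482 = 1488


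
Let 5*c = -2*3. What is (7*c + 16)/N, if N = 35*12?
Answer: 19/1050 ≈ 0.018095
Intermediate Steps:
N = 420
c = -6/5 (c = (-2*3)/5 = (-1*6)/5 = (⅕)*(-6) = -6/5 ≈ -1.2000)
(7*c + 16)/N = (7*(-6/5) + 16)/420 = (-42/5 + 16)*(1/420) = (38/5)*(1/420) = 19/1050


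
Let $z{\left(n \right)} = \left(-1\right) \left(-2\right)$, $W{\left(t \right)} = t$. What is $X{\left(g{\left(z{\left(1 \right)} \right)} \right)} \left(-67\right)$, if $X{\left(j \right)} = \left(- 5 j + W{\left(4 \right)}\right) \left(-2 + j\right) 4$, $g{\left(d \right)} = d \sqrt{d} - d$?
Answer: $25728 - 18224 \sqrt{2} \approx -44.628$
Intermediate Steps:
$z{\left(n \right)} = 2$
$g{\left(d \right)} = d^{\frac{3}{2}} - d$
$X{\left(j \right)} = \left(-8 + 4 j\right) \left(4 - 5 j\right)$ ($X{\left(j \right)} = \left(- 5 j + 4\right) \left(-2 + j\right) 4 = \left(4 - 5 j\right) \left(-8 + 4 j\right) = \left(-8 + 4 j\right) \left(4 - 5 j\right)$)
$X{\left(g{\left(z{\left(1 \right)} \right)} \right)} \left(-67\right) = \left(-32 - 20 \left(2^{\frac{3}{2}} - 2\right)^{2} + 56 \left(2^{\frac{3}{2}} - 2\right)\right) \left(-67\right) = \left(-32 - 20 \left(2 \sqrt{2} - 2\right)^{2} + 56 \left(2 \sqrt{2} - 2\right)\right) \left(-67\right) = \left(-32 - 20 \left(-2 + 2 \sqrt{2}\right)^{2} + 56 \left(-2 + 2 \sqrt{2}\right)\right) \left(-67\right) = \left(-32 - 20 \left(-2 + 2 \sqrt{2}\right)^{2} - \left(112 - 112 \sqrt{2}\right)\right) \left(-67\right) = \left(-144 - 20 \left(-2 + 2 \sqrt{2}\right)^{2} + 112 \sqrt{2}\right) \left(-67\right) = 9648 - 7504 \sqrt{2} + 1340 \left(-2 + 2 \sqrt{2}\right)^{2}$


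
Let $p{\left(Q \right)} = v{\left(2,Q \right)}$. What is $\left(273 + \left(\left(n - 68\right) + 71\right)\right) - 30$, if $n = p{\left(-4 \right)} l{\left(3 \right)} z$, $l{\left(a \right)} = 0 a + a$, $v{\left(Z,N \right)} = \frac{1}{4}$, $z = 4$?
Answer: $249$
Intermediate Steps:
$v{\left(Z,N \right)} = \frac{1}{4}$
$p{\left(Q \right)} = \frac{1}{4}$
$l{\left(a \right)} = a$ ($l{\left(a \right)} = 0 + a = a$)
$n = 3$ ($n = \frac{1}{4} \cdot 3 \cdot 4 = \frac{3}{4} \cdot 4 = 3$)
$\left(273 + \left(\left(n - 68\right) + 71\right)\right) - 30 = \left(273 + \left(\left(3 - 68\right) + 71\right)\right) - 30 = \left(273 + \left(-65 + 71\right)\right) - 30 = \left(273 + 6\right) - 30 = 279 - 30 = 249$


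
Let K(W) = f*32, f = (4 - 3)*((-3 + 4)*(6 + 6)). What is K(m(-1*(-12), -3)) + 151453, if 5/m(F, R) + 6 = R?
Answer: 151837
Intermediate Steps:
f = 12 (f = 1*(1*12) = 1*12 = 12)
m(F, R) = 5/(-6 + R)
K(W) = 384 (K(W) = 12*32 = 384)
K(m(-1*(-12), -3)) + 151453 = 384 + 151453 = 151837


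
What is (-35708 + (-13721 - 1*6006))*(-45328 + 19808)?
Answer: 1414701200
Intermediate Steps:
(-35708 + (-13721 - 1*6006))*(-45328 + 19808) = (-35708 + (-13721 - 6006))*(-25520) = (-35708 - 19727)*(-25520) = -55435*(-25520) = 1414701200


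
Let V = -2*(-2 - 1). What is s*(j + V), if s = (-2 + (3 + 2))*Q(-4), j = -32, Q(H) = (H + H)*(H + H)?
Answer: -4992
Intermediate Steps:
Q(H) = 4*H² (Q(H) = (2*H)*(2*H) = 4*H²)
V = 6 (V = -2*(-3) = 6)
s = 192 (s = (-2 + (3 + 2))*(4*(-4)²) = (-2 + 5)*(4*16) = 3*64 = 192)
s*(j + V) = 192*(-32 + 6) = 192*(-26) = -4992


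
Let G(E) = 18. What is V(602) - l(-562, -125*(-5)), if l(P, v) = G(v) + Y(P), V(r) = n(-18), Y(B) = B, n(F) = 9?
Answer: 553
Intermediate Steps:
V(r) = 9
l(P, v) = 18 + P
V(602) - l(-562, -125*(-5)) = 9 - (18 - 562) = 9 - 1*(-544) = 9 + 544 = 553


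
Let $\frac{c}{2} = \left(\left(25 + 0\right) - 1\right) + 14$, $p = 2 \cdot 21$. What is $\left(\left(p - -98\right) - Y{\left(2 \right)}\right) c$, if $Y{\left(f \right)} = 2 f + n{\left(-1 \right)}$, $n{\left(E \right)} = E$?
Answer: $10412$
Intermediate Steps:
$p = 42$
$Y{\left(f \right)} = -1 + 2 f$ ($Y{\left(f \right)} = 2 f - 1 = -1 + 2 f$)
$c = 76$ ($c = 2 \left(\left(\left(25 + 0\right) - 1\right) + 14\right) = 2 \left(\left(25 - 1\right) + 14\right) = 2 \left(24 + 14\right) = 2 \cdot 38 = 76$)
$\left(\left(p - -98\right) - Y{\left(2 \right)}\right) c = \left(\left(42 - -98\right) - \left(-1 + 2 \cdot 2\right)\right) 76 = \left(\left(42 + 98\right) - \left(-1 + 4\right)\right) 76 = \left(140 - 3\right) 76 = 137 \cdot 76 = 10412$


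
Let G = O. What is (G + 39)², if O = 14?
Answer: 2809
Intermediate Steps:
G = 14
(G + 39)² = (14 + 39)² = 53² = 2809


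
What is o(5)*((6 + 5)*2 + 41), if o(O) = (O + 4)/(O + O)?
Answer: 567/10 ≈ 56.700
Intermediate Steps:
o(O) = (4 + O)/(2*O) (o(O) = (4 + O)/((2*O)) = (4 + O)*(1/(2*O)) = (4 + O)/(2*O))
o(5)*((6 + 5)*2 + 41) = ((½)*(4 + 5)/5)*((6 + 5)*2 + 41) = ((½)*(⅕)*9)*(11*2 + 41) = 9*(22 + 41)/10 = (9/10)*63 = 567/10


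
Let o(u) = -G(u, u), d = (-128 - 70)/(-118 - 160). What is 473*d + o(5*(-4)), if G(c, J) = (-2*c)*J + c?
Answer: 160807/139 ≈ 1156.9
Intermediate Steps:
G(c, J) = c - 2*J*c (G(c, J) = -2*J*c + c = c - 2*J*c)
d = 99/139 (d = -198/(-278) = -198*(-1/278) = 99/139 ≈ 0.71223)
o(u) = -u*(1 - 2*u)
473*d + o(5*(-4)) = 473*(99/139) + (5*(-4))*(-1 + 2*(5*(-4))) = 46827/139 - 20*(-1 + 2*(-20)) = 46827/139 - 20*(-1 - 40) = 46827/139 - 20*(-41) = 46827/139 + 820 = 160807/139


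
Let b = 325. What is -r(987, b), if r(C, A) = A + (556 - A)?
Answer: -556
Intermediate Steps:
r(C, A) = 556
-r(987, b) = -1*556 = -556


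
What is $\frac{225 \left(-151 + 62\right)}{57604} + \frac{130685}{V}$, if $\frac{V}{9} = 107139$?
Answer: $- \frac{11781147535}{55544714604} \approx -0.2121$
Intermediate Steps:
$V = 964251$ ($V = 9 \cdot 107139 = 964251$)
$\frac{225 \left(-151 + 62\right)}{57604} + \frac{130685}{V} = \frac{225 \left(-151 + 62\right)}{57604} + \frac{130685}{964251} = 225 \left(-89\right) \frac{1}{57604} + 130685 \cdot \frac{1}{964251} = \left(-20025\right) \frac{1}{57604} + \frac{130685}{964251} = - \frac{20025}{57604} + \frac{130685}{964251} = - \frac{11781147535}{55544714604}$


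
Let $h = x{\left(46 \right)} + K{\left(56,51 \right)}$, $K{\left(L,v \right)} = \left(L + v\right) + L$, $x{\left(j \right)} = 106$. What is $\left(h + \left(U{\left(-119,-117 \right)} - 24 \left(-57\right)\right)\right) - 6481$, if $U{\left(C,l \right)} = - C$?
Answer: $-4725$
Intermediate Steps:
$K{\left(L,v \right)} = v + 2 L$
$h = 269$ ($h = 106 + \left(51 + 2 \cdot 56\right) = 106 + \left(51 + 112\right) = 106 + 163 = 269$)
$\left(h + \left(U{\left(-119,-117 \right)} - 24 \left(-57\right)\right)\right) - 6481 = \left(269 - \left(-119 + 24 \left(-57\right)\right)\right) - 6481 = \left(269 + \left(119 - -1368\right)\right) - 6481 = \left(269 + \left(119 + 1368\right)\right) - 6481 = \left(269 + 1487\right) - 6481 = 1756 - 6481 = -4725$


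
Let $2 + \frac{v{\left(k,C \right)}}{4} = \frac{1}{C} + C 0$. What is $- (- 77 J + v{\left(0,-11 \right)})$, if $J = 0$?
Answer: $\frac{92}{11} \approx 8.3636$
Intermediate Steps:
$v{\left(k,C \right)} = -8 + \frac{4}{C}$ ($v{\left(k,C \right)} = -8 + 4 \left(\frac{1}{C} + C 0\right) = -8 + 4 \left(\frac{1}{C} + 0\right) = -8 + \frac{4}{C}$)
$- (- 77 J + v{\left(0,-11 \right)}) = - (\left(-77\right) 0 - \left(8 - \frac{4}{-11}\right)) = - (0 + \left(-8 + 4 \left(- \frac{1}{11}\right)\right)) = - (0 - \frac{92}{11}) = \left(-1\right) \left(- \frac{92}{11}\right) = \frac{92}{11}$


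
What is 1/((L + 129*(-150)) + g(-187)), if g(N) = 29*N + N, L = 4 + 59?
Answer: -1/24897 ≈ -4.0165e-5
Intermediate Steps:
L = 63
g(N) = 30*N
1/((L + 129*(-150)) + g(-187)) = 1/((63 + 129*(-150)) + 30*(-187)) = 1/((63 - 19350) - 5610) = 1/(-19287 - 5610) = 1/(-24897) = -1/24897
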